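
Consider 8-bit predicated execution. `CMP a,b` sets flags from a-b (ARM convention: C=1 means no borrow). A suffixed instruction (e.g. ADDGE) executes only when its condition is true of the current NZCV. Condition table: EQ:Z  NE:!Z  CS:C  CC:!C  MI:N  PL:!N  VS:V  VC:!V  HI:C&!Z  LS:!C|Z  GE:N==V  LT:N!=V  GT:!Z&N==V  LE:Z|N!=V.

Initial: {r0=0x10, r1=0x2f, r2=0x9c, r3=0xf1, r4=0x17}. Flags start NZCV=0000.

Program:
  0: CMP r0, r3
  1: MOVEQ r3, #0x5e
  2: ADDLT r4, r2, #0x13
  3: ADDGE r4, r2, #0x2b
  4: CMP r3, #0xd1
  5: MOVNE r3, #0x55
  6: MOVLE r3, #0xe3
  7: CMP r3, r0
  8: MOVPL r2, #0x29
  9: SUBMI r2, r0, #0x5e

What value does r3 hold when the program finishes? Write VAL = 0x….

VAL = 0x55

[0] flags=0000 → (cmp)
[1] flags=0000 EQ?F → skip
[2] flags=0000 LT?F → skip
[3] flags=0000 GE?T → r4=0xc7
[4] flags=0010 → (cmp)
[5] flags=0010 NE?T → r3=0x55
[6] flags=0010 LE?F → skip
[7] flags=0010 → (cmp)
[8] flags=0010 PL?T → r2=0x29
[9] flags=0010 MI?F → skip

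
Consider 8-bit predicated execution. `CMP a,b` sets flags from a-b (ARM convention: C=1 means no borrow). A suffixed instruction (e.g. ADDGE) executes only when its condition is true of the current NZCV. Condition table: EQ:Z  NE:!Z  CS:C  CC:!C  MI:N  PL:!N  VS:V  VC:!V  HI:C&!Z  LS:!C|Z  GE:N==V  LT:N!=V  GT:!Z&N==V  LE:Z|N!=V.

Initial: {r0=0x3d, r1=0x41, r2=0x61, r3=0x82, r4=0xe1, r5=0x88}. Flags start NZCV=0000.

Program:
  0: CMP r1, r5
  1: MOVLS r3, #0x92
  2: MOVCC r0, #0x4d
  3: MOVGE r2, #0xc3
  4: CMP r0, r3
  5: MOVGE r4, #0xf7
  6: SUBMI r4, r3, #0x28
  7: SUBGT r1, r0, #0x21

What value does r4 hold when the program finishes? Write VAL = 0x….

VAL = 0x6a

0: ✓ CMP  NZCV=1001
1: ✓ MOVLS  r3←0x92
2: ✓ MOVCC  r0←0x4d
3: ✓ MOVGE  r2←0xc3
4: ✓ CMP  NZCV=1001
5: ✓ MOVGE  r4←0xf7
6: ✓ SUBMI  r4←0x6a
7: ✓ SUBGT  r1←0x2c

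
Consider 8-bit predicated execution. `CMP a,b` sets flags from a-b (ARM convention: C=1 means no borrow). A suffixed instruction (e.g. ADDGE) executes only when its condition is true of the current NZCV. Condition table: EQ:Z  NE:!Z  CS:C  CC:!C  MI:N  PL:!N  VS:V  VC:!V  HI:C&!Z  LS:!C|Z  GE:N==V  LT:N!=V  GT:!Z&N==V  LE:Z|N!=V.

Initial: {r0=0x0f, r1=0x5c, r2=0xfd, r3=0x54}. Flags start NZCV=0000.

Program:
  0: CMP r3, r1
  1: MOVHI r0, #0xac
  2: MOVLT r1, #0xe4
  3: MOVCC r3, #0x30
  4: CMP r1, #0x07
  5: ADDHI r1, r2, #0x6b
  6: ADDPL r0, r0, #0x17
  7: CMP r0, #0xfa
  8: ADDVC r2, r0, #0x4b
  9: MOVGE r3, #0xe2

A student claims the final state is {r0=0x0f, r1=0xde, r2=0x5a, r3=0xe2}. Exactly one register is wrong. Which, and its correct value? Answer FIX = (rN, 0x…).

0: ✓ CMP  NZCV=1000
1: · MOVHI
2: ✓ MOVLT  r1←0xe4
3: ✓ MOVCC  r3←0x30
4: ✓ CMP  NZCV=1010
5: ✓ ADDHI  r1←0x68
6: · ADDPL
7: ✓ CMP  NZCV=0000
8: ✓ ADDVC  r2←0x5a
9: ✓ MOVGE  r3←0xe2

FIX = (r1, 0x68)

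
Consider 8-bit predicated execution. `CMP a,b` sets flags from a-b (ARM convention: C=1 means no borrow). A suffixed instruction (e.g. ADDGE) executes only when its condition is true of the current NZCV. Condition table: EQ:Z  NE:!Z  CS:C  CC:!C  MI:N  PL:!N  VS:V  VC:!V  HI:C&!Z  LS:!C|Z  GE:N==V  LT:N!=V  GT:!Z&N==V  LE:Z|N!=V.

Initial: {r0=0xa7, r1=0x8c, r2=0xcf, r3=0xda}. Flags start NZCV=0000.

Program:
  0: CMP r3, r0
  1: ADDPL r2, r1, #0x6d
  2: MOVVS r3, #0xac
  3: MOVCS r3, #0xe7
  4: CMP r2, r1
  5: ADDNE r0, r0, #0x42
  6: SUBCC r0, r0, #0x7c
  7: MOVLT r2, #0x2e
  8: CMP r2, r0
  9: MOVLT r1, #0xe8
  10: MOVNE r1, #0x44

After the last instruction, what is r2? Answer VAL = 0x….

VAL = 0xf9

0: ✓ CMP  NZCV=0010
1: ✓ ADDPL  r2←0xf9
2: · MOVVS
3: ✓ MOVCS  r3←0xe7
4: ✓ CMP  NZCV=0010
5: ✓ ADDNE  r0←0xe9
6: · SUBCC
7: · MOVLT
8: ✓ CMP  NZCV=0010
9: · MOVLT
10: ✓ MOVNE  r1←0x44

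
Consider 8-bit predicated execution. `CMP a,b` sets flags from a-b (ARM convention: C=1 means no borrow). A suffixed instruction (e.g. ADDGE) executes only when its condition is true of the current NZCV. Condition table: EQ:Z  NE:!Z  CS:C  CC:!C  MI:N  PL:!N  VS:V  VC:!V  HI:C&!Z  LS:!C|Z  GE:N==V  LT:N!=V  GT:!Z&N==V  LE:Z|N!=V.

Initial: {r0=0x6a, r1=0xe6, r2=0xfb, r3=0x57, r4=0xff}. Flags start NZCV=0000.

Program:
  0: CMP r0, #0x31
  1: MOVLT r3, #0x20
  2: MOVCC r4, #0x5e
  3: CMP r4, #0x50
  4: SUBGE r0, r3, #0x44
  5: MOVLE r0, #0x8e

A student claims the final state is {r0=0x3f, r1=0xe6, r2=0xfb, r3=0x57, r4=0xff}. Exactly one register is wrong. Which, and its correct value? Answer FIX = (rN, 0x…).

FIX = (r0, 0x8e)

0: ✓ CMP  NZCV=0010
1: · MOVLT
2: · MOVCC
3: ✓ CMP  NZCV=1010
4: · SUBGE
5: ✓ MOVLE  r0←0x8e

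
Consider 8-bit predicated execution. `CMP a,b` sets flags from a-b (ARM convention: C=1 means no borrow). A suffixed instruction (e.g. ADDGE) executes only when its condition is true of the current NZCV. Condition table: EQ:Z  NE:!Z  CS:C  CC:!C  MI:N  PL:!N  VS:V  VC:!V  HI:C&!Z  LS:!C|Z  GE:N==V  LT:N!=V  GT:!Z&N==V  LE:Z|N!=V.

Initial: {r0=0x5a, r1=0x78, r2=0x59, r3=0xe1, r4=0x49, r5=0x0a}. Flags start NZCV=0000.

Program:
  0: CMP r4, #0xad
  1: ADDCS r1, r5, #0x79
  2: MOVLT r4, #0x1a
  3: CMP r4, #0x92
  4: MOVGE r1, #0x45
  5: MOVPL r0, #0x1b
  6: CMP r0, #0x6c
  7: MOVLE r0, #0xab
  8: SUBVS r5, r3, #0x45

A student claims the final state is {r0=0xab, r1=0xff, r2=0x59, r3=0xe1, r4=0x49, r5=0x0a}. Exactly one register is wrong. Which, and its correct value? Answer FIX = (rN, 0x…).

0: ✓ CMP  NZCV=1001
1: · ADDCS
2: · MOVLT
3: ✓ CMP  NZCV=1001
4: ✓ MOVGE  r1←0x45
5: · MOVPL
6: ✓ CMP  NZCV=1000
7: ✓ MOVLE  r0←0xab
8: · SUBVS

FIX = (r1, 0x45)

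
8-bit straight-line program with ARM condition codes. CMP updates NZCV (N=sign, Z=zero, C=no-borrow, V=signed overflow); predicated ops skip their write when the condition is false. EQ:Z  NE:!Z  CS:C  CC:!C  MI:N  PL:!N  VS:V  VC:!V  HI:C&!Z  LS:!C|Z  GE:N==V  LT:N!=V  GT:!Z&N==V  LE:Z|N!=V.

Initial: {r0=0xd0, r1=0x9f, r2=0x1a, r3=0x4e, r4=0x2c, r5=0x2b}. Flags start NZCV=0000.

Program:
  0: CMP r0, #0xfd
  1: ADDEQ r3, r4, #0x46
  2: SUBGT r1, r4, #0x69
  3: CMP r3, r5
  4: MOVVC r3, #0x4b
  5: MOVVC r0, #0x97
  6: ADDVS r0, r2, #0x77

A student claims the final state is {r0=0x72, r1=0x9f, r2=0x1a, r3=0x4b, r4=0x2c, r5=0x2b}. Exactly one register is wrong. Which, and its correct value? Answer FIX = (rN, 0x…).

FIX = (r0, 0x97)

0: ✓ CMP  NZCV=1000
1: · ADDEQ
2: · SUBGT
3: ✓ CMP  NZCV=0010
4: ✓ MOVVC  r3←0x4b
5: ✓ MOVVC  r0←0x97
6: · ADDVS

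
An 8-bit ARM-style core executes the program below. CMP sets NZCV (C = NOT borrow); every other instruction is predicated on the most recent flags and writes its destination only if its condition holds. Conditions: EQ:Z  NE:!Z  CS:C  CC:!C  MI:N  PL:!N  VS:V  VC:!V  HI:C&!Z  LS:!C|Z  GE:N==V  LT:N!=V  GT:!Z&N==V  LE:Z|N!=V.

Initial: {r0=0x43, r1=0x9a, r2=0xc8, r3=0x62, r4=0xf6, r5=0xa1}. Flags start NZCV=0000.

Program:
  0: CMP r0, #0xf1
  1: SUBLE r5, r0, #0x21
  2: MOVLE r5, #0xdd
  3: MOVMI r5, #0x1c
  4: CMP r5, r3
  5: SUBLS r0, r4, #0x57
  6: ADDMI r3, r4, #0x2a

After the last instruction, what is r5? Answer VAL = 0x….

VAL = 0xa1

0: ✓ CMP  NZCV=0000
1: · SUBLE
2: · MOVLE
3: · MOVMI
4: ✓ CMP  NZCV=0011
5: · SUBLS
6: · ADDMI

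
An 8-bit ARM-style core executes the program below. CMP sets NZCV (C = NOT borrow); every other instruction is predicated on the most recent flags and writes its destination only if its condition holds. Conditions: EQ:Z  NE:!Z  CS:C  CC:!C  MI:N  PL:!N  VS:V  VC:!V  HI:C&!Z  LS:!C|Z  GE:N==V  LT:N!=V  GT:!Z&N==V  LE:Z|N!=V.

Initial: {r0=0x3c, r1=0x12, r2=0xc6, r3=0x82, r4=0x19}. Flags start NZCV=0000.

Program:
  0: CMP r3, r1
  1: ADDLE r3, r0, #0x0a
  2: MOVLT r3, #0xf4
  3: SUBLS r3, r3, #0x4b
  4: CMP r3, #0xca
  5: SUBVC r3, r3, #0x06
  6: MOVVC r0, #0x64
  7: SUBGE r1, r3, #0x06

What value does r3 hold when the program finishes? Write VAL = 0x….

VAL = 0xee

[0] flags=0011 → (cmp)
[1] flags=0011 LE?T → r3=0x46
[2] flags=0011 LT?T → r3=0xf4
[3] flags=0011 LS?F → skip
[4] flags=0010 → (cmp)
[5] flags=0010 VC?T → r3=0xee
[6] flags=0010 VC?T → r0=0x64
[7] flags=0010 GE?T → r1=0xe8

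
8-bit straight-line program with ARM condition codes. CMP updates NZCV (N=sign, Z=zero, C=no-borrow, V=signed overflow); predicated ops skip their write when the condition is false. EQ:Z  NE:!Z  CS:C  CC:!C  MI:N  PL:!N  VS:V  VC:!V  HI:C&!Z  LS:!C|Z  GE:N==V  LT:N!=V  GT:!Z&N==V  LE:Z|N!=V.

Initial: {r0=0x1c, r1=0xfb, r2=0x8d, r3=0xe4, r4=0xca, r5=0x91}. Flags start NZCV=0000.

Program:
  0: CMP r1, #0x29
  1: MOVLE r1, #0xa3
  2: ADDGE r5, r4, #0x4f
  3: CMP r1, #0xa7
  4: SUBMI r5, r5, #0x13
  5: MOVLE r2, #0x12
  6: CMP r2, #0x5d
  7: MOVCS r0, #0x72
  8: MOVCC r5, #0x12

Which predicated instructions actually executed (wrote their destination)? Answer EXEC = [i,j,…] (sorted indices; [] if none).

EXEC = [1,4,5,8]

[0] flags=1010 → (cmp)
[1] flags=1010 LE?T → r1=0xa3
[2] flags=1010 GE?F → skip
[3] flags=1000 → (cmp)
[4] flags=1000 MI?T → r5=0x7e
[5] flags=1000 LE?T → r2=0x12
[6] flags=1000 → (cmp)
[7] flags=1000 CS?F → skip
[8] flags=1000 CC?T → r5=0x12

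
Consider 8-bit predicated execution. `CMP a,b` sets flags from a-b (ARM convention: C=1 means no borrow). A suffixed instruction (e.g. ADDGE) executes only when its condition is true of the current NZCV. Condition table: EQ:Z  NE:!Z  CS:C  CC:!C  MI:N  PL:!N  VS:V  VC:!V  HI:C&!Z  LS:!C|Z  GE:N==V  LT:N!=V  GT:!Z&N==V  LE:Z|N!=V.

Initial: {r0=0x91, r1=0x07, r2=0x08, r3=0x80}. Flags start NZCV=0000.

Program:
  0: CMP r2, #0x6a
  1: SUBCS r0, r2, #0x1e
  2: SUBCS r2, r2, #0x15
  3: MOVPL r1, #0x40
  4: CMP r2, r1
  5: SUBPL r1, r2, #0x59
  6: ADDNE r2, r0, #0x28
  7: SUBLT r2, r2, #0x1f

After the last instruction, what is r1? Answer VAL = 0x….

0: ✓ CMP  NZCV=1000
1: · SUBCS
2: · SUBCS
3: · MOVPL
4: ✓ CMP  NZCV=0010
5: ✓ SUBPL  r1←0xaf
6: ✓ ADDNE  r2←0xb9
7: · SUBLT

VAL = 0xaf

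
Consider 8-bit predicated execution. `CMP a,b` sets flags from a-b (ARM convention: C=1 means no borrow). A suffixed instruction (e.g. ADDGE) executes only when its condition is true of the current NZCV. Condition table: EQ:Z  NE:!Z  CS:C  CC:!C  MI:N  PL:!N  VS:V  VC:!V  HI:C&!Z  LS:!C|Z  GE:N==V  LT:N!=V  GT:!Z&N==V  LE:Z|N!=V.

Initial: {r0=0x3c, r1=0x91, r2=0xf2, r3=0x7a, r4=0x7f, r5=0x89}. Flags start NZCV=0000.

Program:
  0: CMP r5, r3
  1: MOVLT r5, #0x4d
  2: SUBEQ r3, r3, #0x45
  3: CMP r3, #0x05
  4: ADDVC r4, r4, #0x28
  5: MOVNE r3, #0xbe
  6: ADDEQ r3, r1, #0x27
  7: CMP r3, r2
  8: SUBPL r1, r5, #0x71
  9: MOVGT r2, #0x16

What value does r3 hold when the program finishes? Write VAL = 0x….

VAL = 0xbe

0: ✓ CMP  NZCV=0011
1: ✓ MOVLT  r5←0x4d
2: · SUBEQ
3: ✓ CMP  NZCV=0010
4: ✓ ADDVC  r4←0xa7
5: ✓ MOVNE  r3←0xbe
6: · ADDEQ
7: ✓ CMP  NZCV=1000
8: · SUBPL
9: · MOVGT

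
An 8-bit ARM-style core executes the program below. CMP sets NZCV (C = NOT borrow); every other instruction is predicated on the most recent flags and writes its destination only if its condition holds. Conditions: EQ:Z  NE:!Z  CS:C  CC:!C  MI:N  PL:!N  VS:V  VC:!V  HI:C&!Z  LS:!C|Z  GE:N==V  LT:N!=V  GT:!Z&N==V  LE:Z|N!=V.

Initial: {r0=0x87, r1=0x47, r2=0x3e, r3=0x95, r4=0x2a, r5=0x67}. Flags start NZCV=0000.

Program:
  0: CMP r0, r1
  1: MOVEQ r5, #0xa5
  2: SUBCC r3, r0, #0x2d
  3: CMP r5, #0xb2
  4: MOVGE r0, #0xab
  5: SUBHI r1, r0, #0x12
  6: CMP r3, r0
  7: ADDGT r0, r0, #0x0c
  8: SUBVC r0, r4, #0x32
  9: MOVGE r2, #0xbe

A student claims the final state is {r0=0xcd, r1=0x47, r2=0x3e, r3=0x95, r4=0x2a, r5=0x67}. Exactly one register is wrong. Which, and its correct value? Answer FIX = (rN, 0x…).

FIX = (r0, 0xf8)

[0] flags=0011 → (cmp)
[1] flags=0011 EQ?F → skip
[2] flags=0011 CC?F → skip
[3] flags=1001 → (cmp)
[4] flags=1001 GE?T → r0=0xab
[5] flags=1001 HI?F → skip
[6] flags=1000 → (cmp)
[7] flags=1000 GT?F → skip
[8] flags=1000 VC?T → r0=0xf8
[9] flags=1000 GE?F → skip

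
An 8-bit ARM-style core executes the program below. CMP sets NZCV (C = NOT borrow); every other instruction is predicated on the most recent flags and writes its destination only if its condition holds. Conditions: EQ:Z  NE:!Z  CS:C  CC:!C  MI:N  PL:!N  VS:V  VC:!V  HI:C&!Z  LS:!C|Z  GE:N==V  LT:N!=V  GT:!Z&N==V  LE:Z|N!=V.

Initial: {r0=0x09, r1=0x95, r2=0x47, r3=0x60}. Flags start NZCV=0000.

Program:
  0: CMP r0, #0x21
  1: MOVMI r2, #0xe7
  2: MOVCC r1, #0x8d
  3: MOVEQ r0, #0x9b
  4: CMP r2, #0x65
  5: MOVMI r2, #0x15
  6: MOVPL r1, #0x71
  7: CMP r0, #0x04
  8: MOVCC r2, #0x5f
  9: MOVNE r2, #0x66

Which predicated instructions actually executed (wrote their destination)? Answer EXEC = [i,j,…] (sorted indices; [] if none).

EXEC = [1,2,5,9]

[0] flags=1000 → (cmp)
[1] flags=1000 MI?T → r2=0xe7
[2] flags=1000 CC?T → r1=0x8d
[3] flags=1000 EQ?F → skip
[4] flags=1010 → (cmp)
[5] flags=1010 MI?T → r2=0x15
[6] flags=1010 PL?F → skip
[7] flags=0010 → (cmp)
[8] flags=0010 CC?F → skip
[9] flags=0010 NE?T → r2=0x66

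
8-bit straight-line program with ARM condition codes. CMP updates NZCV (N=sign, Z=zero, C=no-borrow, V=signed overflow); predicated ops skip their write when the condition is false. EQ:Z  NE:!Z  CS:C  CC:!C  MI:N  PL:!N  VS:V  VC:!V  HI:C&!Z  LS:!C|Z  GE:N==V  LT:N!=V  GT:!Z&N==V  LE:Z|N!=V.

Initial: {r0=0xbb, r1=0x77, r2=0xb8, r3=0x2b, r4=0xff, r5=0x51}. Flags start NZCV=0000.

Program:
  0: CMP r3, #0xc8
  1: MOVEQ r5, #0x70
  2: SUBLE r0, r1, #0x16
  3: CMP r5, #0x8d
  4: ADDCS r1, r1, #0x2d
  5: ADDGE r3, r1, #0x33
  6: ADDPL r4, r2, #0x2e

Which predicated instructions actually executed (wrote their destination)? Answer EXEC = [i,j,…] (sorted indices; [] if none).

[0] flags=0000 → (cmp)
[1] flags=0000 EQ?F → skip
[2] flags=0000 LE?F → skip
[3] flags=1001 → (cmp)
[4] flags=1001 CS?F → skip
[5] flags=1001 GE?T → r3=0xaa
[6] flags=1001 PL?F → skip

EXEC = [5]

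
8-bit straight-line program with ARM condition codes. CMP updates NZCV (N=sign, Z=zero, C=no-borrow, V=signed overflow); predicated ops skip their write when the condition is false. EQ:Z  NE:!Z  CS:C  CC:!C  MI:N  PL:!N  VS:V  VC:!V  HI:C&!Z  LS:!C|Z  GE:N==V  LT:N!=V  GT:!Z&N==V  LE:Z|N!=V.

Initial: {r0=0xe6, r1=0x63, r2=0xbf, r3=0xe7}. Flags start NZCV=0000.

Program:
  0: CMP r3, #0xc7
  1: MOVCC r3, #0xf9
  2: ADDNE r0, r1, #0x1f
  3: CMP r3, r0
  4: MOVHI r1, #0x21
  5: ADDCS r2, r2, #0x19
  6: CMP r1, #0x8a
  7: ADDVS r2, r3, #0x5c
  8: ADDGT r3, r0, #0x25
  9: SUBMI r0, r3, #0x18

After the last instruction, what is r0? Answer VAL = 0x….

VAL = 0x8f

0: ✓ CMP  NZCV=0010
1: · MOVCC
2: ✓ ADDNE  r0←0x82
3: ✓ CMP  NZCV=0010
4: ✓ MOVHI  r1←0x21
5: ✓ ADDCS  r2←0xd8
6: ✓ CMP  NZCV=1001
7: ✓ ADDVS  r2←0x43
8: ✓ ADDGT  r3←0xa7
9: ✓ SUBMI  r0←0x8f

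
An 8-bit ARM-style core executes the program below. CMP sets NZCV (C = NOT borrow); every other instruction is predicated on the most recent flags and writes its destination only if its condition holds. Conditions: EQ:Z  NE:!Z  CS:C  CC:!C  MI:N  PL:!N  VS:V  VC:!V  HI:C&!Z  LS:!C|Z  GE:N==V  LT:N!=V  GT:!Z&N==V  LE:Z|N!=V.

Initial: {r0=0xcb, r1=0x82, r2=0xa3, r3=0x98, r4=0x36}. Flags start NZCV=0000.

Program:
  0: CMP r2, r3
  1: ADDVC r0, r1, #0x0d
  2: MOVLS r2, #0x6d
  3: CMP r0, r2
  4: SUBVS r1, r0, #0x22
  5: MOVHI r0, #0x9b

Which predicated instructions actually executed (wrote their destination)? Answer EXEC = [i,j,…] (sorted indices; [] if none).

0: ✓ CMP  NZCV=0010
1: ✓ ADDVC  r0←0x8f
2: · MOVLS
3: ✓ CMP  NZCV=1000
4: · SUBVS
5: · MOVHI

EXEC = [1]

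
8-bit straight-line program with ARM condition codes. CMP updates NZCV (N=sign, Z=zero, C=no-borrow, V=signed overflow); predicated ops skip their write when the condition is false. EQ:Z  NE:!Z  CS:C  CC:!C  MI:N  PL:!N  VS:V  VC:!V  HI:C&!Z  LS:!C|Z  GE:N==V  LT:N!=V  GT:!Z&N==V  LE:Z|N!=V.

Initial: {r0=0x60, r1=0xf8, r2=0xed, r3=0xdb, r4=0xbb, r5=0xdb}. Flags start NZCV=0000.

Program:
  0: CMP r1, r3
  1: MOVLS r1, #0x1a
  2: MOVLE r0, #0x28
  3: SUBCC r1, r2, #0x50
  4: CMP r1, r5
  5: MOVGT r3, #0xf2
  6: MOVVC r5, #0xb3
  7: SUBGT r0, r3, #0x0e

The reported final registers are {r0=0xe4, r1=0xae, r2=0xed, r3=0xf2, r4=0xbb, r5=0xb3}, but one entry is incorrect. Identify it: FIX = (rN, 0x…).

0: ✓ CMP  NZCV=0010
1: · MOVLS
2: · MOVLE
3: · SUBCC
4: ✓ CMP  NZCV=0010
5: ✓ MOVGT  r3←0xf2
6: ✓ MOVVC  r5←0xb3
7: ✓ SUBGT  r0←0xe4

FIX = (r1, 0xf8)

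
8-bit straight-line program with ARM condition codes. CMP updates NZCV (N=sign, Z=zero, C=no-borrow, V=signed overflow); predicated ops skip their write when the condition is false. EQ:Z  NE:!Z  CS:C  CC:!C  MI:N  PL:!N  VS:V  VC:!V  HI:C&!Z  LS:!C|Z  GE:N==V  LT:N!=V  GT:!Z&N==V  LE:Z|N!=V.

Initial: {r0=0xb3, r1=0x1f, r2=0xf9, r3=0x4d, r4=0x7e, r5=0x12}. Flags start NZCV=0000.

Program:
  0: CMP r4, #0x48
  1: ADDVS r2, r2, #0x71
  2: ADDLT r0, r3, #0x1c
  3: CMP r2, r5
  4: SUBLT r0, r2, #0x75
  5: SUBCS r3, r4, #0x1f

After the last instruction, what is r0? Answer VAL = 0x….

VAL = 0x84

[0] flags=0010 → (cmp)
[1] flags=0010 VS?F → skip
[2] flags=0010 LT?F → skip
[3] flags=1010 → (cmp)
[4] flags=1010 LT?T → r0=0x84
[5] flags=1010 CS?T → r3=0x5f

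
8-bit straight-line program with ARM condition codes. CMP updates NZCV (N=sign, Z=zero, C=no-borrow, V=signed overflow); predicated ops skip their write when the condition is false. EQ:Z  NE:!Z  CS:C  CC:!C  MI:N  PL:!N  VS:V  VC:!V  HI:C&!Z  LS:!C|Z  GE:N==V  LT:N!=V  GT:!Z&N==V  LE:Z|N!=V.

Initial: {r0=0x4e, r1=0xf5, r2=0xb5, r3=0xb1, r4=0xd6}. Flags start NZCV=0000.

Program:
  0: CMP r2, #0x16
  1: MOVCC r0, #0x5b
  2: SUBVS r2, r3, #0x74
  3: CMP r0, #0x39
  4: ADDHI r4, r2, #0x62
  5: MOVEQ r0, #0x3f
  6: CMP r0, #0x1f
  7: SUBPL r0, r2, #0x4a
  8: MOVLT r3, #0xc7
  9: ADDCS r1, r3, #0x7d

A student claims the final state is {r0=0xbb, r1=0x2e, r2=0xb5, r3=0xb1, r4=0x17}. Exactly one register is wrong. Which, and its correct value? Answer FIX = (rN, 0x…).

0: ✓ CMP  NZCV=1010
1: · MOVCC
2: · SUBVS
3: ✓ CMP  NZCV=0010
4: ✓ ADDHI  r4←0x17
5: · MOVEQ
6: ✓ CMP  NZCV=0010
7: ✓ SUBPL  r0←0x6b
8: · MOVLT
9: ✓ ADDCS  r1←0x2e

FIX = (r0, 0x6b)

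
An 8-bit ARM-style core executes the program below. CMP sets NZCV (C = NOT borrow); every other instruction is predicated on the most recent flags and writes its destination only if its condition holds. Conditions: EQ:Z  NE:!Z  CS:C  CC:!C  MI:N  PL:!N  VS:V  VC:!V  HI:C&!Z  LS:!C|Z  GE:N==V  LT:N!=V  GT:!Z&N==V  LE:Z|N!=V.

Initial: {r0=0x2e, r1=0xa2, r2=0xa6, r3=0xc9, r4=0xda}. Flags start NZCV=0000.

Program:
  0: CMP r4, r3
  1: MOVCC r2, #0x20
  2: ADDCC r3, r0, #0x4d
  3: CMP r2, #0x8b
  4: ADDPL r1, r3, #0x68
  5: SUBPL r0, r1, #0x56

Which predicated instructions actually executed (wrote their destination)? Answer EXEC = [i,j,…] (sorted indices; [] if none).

EXEC = [4,5]

0: ✓ CMP  NZCV=0010
1: · MOVCC
2: · ADDCC
3: ✓ CMP  NZCV=0010
4: ✓ ADDPL  r1←0x31
5: ✓ SUBPL  r0←0xdb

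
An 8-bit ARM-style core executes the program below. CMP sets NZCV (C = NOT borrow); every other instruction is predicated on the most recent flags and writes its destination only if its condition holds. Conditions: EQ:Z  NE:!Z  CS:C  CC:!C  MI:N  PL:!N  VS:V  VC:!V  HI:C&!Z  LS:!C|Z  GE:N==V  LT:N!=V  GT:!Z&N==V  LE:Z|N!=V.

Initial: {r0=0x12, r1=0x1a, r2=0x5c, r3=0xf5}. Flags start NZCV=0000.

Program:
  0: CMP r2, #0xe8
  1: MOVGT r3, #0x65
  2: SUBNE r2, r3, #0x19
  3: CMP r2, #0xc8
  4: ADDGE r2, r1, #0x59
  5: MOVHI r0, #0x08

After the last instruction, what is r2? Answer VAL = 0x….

VAL = 0x73

[0] flags=0000 → (cmp)
[1] flags=0000 GT?T → r3=0x65
[2] flags=0000 NE?T → r2=0x4c
[3] flags=1001 → (cmp)
[4] flags=1001 GE?T → r2=0x73
[5] flags=1001 HI?F → skip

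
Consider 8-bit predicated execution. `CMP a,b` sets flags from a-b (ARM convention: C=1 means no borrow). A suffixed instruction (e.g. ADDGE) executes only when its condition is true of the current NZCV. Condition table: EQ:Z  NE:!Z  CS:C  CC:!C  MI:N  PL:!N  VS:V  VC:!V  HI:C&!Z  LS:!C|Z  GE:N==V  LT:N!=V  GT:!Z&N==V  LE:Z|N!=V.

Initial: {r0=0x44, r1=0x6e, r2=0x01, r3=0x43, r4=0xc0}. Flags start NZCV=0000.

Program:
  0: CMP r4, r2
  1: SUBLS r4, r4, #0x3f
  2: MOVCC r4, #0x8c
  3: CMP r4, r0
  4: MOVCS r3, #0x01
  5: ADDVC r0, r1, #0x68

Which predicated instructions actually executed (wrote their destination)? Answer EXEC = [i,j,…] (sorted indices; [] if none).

[0] flags=1010 → (cmp)
[1] flags=1010 LS?F → skip
[2] flags=1010 CC?F → skip
[3] flags=0011 → (cmp)
[4] flags=0011 CS?T → r3=0x01
[5] flags=0011 VC?F → skip

EXEC = [4]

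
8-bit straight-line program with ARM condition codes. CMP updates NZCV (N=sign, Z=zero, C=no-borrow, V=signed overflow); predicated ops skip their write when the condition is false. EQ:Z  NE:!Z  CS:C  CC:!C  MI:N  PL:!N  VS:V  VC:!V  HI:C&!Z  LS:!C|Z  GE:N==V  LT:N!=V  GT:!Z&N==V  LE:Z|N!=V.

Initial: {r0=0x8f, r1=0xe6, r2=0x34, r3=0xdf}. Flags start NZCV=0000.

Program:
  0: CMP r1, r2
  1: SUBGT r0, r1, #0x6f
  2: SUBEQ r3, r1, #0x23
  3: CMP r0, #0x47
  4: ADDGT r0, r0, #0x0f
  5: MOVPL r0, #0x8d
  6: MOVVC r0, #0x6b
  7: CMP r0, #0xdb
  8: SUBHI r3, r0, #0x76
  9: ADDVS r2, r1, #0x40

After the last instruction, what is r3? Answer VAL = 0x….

[0] flags=1010 → (cmp)
[1] flags=1010 GT?F → skip
[2] flags=1010 EQ?F → skip
[3] flags=0011 → (cmp)
[4] flags=0011 GT?F → skip
[5] flags=0011 PL?T → r0=0x8d
[6] flags=0011 VC?F → skip
[7] flags=1000 → (cmp)
[8] flags=1000 HI?F → skip
[9] flags=1000 VS?F → skip

VAL = 0xdf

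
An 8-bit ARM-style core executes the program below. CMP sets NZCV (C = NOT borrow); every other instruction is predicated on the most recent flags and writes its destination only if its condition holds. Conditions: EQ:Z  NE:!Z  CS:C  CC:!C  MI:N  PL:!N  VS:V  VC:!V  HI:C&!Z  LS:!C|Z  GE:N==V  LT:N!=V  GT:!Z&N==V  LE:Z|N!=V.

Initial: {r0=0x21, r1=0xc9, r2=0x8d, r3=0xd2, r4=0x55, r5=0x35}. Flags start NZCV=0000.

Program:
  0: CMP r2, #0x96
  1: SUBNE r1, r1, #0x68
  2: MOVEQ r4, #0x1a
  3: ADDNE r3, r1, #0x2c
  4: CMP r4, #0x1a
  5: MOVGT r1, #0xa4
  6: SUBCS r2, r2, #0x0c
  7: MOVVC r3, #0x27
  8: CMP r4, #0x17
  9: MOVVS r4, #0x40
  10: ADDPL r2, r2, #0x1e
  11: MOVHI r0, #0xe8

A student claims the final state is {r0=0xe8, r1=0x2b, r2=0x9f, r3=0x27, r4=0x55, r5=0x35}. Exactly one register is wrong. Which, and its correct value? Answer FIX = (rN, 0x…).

FIX = (r1, 0xa4)

[0] flags=1000 → (cmp)
[1] flags=1000 NE?T → r1=0x61
[2] flags=1000 EQ?F → skip
[3] flags=1000 NE?T → r3=0x8d
[4] flags=0010 → (cmp)
[5] flags=0010 GT?T → r1=0xa4
[6] flags=0010 CS?T → r2=0x81
[7] flags=0010 VC?T → r3=0x27
[8] flags=0010 → (cmp)
[9] flags=0010 VS?F → skip
[10] flags=0010 PL?T → r2=0x9f
[11] flags=0010 HI?T → r0=0xe8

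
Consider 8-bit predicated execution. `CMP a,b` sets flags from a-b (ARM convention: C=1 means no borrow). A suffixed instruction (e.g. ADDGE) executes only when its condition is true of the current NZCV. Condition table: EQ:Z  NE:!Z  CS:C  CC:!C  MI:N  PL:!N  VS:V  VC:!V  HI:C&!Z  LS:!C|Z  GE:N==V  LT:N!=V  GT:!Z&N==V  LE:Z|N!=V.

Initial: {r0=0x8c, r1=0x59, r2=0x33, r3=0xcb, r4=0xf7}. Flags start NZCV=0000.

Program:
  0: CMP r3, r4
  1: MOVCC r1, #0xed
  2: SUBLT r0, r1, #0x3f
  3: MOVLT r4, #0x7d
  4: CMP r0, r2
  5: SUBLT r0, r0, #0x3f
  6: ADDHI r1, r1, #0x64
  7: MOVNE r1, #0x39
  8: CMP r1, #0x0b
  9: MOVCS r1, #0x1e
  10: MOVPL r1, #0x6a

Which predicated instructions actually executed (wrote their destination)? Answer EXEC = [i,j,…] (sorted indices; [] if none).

0: ✓ CMP  NZCV=1000
1: ✓ MOVCC  r1←0xed
2: ✓ SUBLT  r0←0xae
3: ✓ MOVLT  r4←0x7d
4: ✓ CMP  NZCV=0011
5: ✓ SUBLT  r0←0x6f
6: ✓ ADDHI  r1←0x51
7: ✓ MOVNE  r1←0x39
8: ✓ CMP  NZCV=0010
9: ✓ MOVCS  r1←0x1e
10: ✓ MOVPL  r1←0x6a

EXEC = [1,2,3,5,6,7,9,10]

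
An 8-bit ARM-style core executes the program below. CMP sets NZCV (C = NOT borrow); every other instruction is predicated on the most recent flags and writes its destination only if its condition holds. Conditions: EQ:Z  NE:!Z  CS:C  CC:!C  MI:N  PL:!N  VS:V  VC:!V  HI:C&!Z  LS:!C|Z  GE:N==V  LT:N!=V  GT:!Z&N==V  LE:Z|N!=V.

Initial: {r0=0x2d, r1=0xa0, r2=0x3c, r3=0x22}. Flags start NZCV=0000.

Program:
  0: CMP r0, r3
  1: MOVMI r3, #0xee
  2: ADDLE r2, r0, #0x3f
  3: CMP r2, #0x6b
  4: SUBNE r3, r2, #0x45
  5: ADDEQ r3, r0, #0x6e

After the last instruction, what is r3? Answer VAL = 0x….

0: ✓ CMP  NZCV=0010
1: · MOVMI
2: · ADDLE
3: ✓ CMP  NZCV=1000
4: ✓ SUBNE  r3←0xf7
5: · ADDEQ

VAL = 0xf7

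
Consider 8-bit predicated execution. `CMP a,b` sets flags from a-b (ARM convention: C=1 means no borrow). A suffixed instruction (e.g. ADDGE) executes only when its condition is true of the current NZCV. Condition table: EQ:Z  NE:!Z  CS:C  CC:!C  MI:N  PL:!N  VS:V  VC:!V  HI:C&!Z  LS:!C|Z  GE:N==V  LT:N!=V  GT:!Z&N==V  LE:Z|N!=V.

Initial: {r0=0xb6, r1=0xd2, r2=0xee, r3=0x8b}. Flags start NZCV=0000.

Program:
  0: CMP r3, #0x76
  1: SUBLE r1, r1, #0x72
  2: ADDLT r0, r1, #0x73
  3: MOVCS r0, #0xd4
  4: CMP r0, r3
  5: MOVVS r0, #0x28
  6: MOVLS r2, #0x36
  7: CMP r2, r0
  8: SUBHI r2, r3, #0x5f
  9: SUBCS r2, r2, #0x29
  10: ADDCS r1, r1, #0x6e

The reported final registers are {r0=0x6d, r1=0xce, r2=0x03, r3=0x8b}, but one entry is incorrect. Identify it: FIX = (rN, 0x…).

[0] flags=0011 → (cmp)
[1] flags=0011 LE?T → r1=0x60
[2] flags=0011 LT?T → r0=0xd3
[3] flags=0011 CS?T → r0=0xd4
[4] flags=0010 → (cmp)
[5] flags=0010 VS?F → skip
[6] flags=0010 LS?F → skip
[7] flags=0010 → (cmp)
[8] flags=0010 HI?T → r2=0x2c
[9] flags=0010 CS?T → r2=0x03
[10] flags=0010 CS?T → r1=0xce

FIX = (r0, 0xd4)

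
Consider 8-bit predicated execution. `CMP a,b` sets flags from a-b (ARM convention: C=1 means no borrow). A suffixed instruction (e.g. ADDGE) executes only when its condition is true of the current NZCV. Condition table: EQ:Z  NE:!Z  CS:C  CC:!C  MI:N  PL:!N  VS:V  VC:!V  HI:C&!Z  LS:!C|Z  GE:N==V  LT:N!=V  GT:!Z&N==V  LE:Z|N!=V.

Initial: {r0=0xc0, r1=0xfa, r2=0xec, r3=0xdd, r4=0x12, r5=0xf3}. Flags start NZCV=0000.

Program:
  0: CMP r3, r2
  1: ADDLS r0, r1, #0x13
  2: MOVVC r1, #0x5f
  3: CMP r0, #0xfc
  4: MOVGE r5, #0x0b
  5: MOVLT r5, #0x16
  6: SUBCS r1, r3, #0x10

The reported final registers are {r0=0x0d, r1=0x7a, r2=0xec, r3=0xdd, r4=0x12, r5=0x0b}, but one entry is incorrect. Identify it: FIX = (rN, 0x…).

[0] flags=1000 → (cmp)
[1] flags=1000 LS?T → r0=0x0d
[2] flags=1000 VC?T → r1=0x5f
[3] flags=0000 → (cmp)
[4] flags=0000 GE?T → r5=0x0b
[5] flags=0000 LT?F → skip
[6] flags=0000 CS?F → skip

FIX = (r1, 0x5f)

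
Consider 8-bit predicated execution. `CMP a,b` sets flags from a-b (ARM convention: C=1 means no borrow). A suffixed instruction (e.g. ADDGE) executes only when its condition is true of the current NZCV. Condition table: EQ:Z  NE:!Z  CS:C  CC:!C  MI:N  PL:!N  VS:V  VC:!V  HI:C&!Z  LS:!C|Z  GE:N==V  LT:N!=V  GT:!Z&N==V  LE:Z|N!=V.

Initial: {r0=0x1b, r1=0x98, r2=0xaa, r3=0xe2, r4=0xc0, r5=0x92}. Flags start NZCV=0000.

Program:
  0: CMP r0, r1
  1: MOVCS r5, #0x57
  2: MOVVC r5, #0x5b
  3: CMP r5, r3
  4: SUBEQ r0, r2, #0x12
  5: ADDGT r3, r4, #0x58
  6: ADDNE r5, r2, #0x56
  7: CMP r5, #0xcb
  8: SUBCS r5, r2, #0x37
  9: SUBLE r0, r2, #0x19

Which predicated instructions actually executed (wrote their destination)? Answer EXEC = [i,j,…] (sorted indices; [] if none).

0: ✓ CMP  NZCV=1001
1: · MOVCS
2: · MOVVC
3: ✓ CMP  NZCV=1000
4: · SUBEQ
5: · ADDGT
6: ✓ ADDNE  r5←0x00
7: ✓ CMP  NZCV=0000
8: · SUBCS
9: · SUBLE

EXEC = [6]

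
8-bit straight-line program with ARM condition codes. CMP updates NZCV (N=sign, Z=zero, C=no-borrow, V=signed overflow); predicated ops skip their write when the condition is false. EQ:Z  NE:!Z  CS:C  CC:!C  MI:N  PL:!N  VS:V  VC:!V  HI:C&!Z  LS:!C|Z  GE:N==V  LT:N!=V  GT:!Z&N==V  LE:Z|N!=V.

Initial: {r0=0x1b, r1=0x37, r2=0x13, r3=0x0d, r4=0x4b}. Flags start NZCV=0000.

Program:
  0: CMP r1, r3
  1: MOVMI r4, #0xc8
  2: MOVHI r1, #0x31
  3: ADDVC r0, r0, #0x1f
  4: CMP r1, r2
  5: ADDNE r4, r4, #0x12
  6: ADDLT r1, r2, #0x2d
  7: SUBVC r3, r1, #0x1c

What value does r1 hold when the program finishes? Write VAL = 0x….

VAL = 0x31

[0] flags=0010 → (cmp)
[1] flags=0010 MI?F → skip
[2] flags=0010 HI?T → r1=0x31
[3] flags=0010 VC?T → r0=0x3a
[4] flags=0010 → (cmp)
[5] flags=0010 NE?T → r4=0x5d
[6] flags=0010 LT?F → skip
[7] flags=0010 VC?T → r3=0x15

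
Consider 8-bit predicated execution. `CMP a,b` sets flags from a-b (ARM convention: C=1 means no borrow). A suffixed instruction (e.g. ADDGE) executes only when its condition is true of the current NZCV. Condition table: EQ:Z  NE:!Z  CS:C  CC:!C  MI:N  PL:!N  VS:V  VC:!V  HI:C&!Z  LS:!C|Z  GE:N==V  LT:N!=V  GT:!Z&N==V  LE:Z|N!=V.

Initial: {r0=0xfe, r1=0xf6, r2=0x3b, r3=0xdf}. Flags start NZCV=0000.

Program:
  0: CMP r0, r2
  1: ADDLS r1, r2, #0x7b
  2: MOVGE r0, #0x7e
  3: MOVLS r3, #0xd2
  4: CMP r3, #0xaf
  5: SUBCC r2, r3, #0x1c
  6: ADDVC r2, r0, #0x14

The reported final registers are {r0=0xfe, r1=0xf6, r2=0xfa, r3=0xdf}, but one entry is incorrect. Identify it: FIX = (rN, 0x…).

[0] flags=1010 → (cmp)
[1] flags=1010 LS?F → skip
[2] flags=1010 GE?F → skip
[3] flags=1010 LS?F → skip
[4] flags=0010 → (cmp)
[5] flags=0010 CC?F → skip
[6] flags=0010 VC?T → r2=0x12

FIX = (r2, 0x12)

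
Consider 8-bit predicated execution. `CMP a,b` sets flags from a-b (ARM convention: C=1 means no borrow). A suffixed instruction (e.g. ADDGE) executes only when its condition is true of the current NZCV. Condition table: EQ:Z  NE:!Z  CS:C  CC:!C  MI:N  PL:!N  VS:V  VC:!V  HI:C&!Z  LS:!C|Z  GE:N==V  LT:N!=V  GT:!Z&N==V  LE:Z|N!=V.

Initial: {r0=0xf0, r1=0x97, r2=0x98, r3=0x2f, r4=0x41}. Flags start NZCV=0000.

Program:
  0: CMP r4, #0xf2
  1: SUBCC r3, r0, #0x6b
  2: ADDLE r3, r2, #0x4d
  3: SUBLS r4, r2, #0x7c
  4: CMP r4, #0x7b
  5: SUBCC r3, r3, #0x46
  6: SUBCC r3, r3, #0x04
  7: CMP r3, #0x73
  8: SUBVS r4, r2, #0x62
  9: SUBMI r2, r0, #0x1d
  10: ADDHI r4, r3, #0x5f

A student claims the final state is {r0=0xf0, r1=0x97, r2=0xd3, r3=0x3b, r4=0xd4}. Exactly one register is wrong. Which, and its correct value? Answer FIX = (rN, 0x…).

FIX = (r4, 0x1c)

0: ✓ CMP  NZCV=0000
1: ✓ SUBCC  r3←0x85
2: · ADDLE
3: ✓ SUBLS  r4←0x1c
4: ✓ CMP  NZCV=1000
5: ✓ SUBCC  r3←0x3f
6: ✓ SUBCC  r3←0x3b
7: ✓ CMP  NZCV=1000
8: · SUBVS
9: ✓ SUBMI  r2←0xd3
10: · ADDHI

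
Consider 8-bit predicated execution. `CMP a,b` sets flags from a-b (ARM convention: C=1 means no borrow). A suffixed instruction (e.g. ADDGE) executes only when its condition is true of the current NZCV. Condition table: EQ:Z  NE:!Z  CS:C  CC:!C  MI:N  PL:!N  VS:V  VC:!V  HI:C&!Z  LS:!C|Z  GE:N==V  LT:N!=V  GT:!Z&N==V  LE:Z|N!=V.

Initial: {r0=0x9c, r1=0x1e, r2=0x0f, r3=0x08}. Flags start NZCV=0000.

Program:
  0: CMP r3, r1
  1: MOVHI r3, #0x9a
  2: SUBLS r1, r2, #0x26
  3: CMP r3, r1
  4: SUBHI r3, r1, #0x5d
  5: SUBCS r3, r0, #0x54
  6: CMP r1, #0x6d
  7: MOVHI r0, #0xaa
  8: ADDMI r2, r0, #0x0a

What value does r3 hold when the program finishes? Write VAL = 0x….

0: ✓ CMP  NZCV=1000
1: · MOVHI
2: ✓ SUBLS  r1←0xe9
3: ✓ CMP  NZCV=0000
4: · SUBHI
5: · SUBCS
6: ✓ CMP  NZCV=0011
7: ✓ MOVHI  r0←0xaa
8: · ADDMI

VAL = 0x08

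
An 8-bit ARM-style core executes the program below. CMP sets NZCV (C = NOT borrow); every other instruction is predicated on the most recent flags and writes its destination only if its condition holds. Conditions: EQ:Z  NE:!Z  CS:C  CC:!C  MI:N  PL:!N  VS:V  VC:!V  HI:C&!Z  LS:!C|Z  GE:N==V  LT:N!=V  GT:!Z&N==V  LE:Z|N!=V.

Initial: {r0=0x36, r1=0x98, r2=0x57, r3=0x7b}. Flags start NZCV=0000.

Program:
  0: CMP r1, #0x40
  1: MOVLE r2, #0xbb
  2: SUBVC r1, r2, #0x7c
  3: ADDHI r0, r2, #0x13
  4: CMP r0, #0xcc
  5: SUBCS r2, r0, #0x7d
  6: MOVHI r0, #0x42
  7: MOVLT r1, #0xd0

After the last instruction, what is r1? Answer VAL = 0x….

[0] flags=0011 → (cmp)
[1] flags=0011 LE?T → r2=0xbb
[2] flags=0011 VC?F → skip
[3] flags=0011 HI?T → r0=0xce
[4] flags=0010 → (cmp)
[5] flags=0010 CS?T → r2=0x51
[6] flags=0010 HI?T → r0=0x42
[7] flags=0010 LT?F → skip

VAL = 0x98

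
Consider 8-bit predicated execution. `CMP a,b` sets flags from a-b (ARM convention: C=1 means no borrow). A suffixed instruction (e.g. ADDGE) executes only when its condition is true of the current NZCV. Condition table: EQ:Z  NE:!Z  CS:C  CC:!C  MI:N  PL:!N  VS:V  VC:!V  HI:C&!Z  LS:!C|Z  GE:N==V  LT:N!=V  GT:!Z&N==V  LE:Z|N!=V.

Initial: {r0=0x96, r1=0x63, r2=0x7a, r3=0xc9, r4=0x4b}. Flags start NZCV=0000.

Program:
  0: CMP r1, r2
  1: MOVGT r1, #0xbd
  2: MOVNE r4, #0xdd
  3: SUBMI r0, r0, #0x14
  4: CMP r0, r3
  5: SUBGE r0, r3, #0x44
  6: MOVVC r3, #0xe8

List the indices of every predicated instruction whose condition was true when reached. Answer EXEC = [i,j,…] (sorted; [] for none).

EXEC = [2,3,6]

[0] flags=1000 → (cmp)
[1] flags=1000 GT?F → skip
[2] flags=1000 NE?T → r4=0xdd
[3] flags=1000 MI?T → r0=0x82
[4] flags=1000 → (cmp)
[5] flags=1000 GE?F → skip
[6] flags=1000 VC?T → r3=0xe8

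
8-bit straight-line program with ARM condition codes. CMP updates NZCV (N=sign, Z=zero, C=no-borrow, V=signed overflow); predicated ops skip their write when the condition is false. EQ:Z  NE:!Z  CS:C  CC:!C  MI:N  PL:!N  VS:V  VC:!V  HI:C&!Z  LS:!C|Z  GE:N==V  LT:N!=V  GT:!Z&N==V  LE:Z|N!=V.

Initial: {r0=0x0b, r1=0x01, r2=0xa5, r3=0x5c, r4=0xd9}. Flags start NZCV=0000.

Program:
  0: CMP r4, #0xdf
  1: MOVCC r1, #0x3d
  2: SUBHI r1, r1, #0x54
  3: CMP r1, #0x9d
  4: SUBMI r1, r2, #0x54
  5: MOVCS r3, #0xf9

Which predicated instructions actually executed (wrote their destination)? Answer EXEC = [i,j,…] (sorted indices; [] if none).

[0] flags=1000 → (cmp)
[1] flags=1000 CC?T → r1=0x3d
[2] flags=1000 HI?F → skip
[3] flags=1001 → (cmp)
[4] flags=1001 MI?T → r1=0x51
[5] flags=1001 CS?F → skip

EXEC = [1,4]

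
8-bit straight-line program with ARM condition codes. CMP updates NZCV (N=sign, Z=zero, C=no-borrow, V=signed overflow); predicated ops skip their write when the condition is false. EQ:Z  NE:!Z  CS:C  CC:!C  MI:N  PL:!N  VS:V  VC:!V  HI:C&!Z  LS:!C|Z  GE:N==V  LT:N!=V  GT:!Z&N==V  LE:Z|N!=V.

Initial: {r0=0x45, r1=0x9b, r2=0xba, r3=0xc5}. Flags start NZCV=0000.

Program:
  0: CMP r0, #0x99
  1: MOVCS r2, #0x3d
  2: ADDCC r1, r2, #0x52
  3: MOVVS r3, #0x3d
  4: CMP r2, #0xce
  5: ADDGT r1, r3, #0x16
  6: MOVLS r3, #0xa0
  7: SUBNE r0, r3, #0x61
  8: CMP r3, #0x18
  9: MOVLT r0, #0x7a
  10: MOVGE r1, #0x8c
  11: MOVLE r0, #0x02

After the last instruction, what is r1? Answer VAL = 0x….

[0] flags=1001 → (cmp)
[1] flags=1001 CS?F → skip
[2] flags=1001 CC?T → r1=0x0c
[3] flags=1001 VS?T → r3=0x3d
[4] flags=1000 → (cmp)
[5] flags=1000 GT?F → skip
[6] flags=1000 LS?T → r3=0xa0
[7] flags=1000 NE?T → r0=0x3f
[8] flags=1010 → (cmp)
[9] flags=1010 LT?T → r0=0x7a
[10] flags=1010 GE?F → skip
[11] flags=1010 LE?T → r0=0x02

VAL = 0x0c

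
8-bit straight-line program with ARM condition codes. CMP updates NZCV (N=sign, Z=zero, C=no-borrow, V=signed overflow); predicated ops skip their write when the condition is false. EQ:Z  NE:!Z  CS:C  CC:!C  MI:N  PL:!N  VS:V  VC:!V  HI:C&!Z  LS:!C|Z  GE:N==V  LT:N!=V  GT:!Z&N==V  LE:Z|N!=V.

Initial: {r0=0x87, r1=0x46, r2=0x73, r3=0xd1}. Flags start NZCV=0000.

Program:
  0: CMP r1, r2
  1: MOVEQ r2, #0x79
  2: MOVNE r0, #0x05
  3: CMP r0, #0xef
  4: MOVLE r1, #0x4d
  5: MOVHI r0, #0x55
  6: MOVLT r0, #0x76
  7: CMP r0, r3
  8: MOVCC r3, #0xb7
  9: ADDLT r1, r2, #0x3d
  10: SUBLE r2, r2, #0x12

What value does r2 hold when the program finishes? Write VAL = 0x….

VAL = 0x73

[0] flags=1000 → (cmp)
[1] flags=1000 EQ?F → skip
[2] flags=1000 NE?T → r0=0x05
[3] flags=0000 → (cmp)
[4] flags=0000 LE?F → skip
[5] flags=0000 HI?F → skip
[6] flags=0000 LT?F → skip
[7] flags=0000 → (cmp)
[8] flags=0000 CC?T → r3=0xb7
[9] flags=0000 LT?F → skip
[10] flags=0000 LE?F → skip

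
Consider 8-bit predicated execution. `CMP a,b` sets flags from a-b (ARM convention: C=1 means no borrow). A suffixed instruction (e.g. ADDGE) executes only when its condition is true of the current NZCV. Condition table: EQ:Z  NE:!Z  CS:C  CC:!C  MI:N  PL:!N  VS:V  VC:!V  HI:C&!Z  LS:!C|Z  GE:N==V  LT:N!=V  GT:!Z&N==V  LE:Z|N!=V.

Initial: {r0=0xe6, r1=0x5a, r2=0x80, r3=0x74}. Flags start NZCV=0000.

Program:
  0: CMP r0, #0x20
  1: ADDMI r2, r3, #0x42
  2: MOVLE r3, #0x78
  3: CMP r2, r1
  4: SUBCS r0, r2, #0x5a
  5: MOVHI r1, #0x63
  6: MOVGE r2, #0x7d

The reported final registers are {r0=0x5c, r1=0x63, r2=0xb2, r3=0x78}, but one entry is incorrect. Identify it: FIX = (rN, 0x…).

[0] flags=1010 → (cmp)
[1] flags=1010 MI?T → r2=0xb6
[2] flags=1010 LE?T → r3=0x78
[3] flags=0011 → (cmp)
[4] flags=0011 CS?T → r0=0x5c
[5] flags=0011 HI?T → r1=0x63
[6] flags=0011 GE?F → skip

FIX = (r2, 0xb6)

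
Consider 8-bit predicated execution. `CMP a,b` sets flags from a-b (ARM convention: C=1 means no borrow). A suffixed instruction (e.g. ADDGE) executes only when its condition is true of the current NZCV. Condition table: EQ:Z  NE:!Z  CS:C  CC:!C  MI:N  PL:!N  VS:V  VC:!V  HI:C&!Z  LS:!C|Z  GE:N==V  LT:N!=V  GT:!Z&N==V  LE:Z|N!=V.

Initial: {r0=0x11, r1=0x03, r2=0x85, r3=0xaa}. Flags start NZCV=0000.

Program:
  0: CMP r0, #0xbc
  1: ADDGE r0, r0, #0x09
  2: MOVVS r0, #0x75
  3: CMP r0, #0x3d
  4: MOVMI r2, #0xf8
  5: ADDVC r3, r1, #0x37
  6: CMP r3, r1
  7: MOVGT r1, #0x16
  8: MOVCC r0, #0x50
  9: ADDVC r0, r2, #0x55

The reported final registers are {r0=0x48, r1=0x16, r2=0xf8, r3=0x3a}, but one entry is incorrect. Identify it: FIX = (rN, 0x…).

0: ✓ CMP  NZCV=0000
1: ✓ ADDGE  r0←0x1a
2: · MOVVS
3: ✓ CMP  NZCV=1000
4: ✓ MOVMI  r2←0xf8
5: ✓ ADDVC  r3←0x3a
6: ✓ CMP  NZCV=0010
7: ✓ MOVGT  r1←0x16
8: · MOVCC
9: ✓ ADDVC  r0←0x4d

FIX = (r0, 0x4d)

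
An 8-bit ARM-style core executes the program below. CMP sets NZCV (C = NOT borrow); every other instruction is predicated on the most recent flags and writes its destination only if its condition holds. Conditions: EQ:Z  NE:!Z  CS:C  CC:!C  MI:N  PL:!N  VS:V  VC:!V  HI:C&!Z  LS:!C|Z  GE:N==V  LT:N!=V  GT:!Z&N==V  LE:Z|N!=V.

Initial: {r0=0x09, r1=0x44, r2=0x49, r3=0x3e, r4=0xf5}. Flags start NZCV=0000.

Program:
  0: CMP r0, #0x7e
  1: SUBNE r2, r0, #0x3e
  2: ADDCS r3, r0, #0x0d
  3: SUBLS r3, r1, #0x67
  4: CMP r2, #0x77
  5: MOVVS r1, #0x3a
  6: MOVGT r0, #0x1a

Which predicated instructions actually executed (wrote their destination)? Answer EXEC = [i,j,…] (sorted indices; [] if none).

[0] flags=1000 → (cmp)
[1] flags=1000 NE?T → r2=0xcb
[2] flags=1000 CS?F → skip
[3] flags=1000 LS?T → r3=0xdd
[4] flags=0011 → (cmp)
[5] flags=0011 VS?T → r1=0x3a
[6] flags=0011 GT?F → skip

EXEC = [1,3,5]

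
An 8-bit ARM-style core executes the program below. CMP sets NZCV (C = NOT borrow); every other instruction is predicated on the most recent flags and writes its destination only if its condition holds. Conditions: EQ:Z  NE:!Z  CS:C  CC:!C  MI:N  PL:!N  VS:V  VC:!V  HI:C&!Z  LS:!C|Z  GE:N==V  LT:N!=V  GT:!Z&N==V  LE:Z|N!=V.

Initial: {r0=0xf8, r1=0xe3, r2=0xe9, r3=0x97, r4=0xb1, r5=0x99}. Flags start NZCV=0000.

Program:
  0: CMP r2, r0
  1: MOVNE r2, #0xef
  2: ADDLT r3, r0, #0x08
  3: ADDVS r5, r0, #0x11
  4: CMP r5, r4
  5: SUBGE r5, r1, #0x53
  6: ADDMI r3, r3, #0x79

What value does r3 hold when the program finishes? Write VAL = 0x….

VAL = 0x79

0: ✓ CMP  NZCV=1000
1: ✓ MOVNE  r2←0xef
2: ✓ ADDLT  r3←0x00
3: · ADDVS
4: ✓ CMP  NZCV=1000
5: · SUBGE
6: ✓ ADDMI  r3←0x79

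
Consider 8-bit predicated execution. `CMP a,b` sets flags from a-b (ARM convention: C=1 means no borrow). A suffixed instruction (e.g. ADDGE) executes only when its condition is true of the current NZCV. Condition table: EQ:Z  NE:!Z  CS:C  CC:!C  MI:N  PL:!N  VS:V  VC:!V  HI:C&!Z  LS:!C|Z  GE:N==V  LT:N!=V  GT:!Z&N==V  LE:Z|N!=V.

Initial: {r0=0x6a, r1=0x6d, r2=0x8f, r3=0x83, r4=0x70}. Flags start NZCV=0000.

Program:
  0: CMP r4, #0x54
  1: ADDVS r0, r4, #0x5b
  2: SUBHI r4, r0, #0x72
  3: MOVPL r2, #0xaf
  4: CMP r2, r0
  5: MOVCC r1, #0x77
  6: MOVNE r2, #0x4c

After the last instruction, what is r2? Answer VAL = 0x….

0: ✓ CMP  NZCV=0010
1: · ADDVS
2: ✓ SUBHI  r4←0xf8
3: ✓ MOVPL  r2←0xaf
4: ✓ CMP  NZCV=0011
5: · MOVCC
6: ✓ MOVNE  r2←0x4c

VAL = 0x4c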